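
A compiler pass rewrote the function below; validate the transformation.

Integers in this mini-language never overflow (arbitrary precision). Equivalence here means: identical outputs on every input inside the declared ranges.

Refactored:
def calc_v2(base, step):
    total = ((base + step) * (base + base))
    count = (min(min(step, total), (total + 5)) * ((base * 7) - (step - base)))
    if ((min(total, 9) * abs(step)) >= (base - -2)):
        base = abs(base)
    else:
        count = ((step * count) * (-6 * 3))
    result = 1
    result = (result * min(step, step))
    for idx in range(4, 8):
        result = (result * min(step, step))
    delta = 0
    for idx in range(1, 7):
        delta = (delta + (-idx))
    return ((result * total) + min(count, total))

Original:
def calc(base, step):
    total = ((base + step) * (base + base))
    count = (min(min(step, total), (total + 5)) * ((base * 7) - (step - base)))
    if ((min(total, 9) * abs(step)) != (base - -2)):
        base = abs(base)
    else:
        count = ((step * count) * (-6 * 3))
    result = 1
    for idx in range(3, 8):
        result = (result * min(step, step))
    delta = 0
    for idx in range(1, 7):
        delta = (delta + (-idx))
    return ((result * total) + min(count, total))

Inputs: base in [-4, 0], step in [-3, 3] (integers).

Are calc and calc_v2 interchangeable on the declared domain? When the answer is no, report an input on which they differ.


On input base=-2, step=3, calc returns -976 while calc_v2 returns -5076.
verdict: not equivalent; witness: base=-2, step=3


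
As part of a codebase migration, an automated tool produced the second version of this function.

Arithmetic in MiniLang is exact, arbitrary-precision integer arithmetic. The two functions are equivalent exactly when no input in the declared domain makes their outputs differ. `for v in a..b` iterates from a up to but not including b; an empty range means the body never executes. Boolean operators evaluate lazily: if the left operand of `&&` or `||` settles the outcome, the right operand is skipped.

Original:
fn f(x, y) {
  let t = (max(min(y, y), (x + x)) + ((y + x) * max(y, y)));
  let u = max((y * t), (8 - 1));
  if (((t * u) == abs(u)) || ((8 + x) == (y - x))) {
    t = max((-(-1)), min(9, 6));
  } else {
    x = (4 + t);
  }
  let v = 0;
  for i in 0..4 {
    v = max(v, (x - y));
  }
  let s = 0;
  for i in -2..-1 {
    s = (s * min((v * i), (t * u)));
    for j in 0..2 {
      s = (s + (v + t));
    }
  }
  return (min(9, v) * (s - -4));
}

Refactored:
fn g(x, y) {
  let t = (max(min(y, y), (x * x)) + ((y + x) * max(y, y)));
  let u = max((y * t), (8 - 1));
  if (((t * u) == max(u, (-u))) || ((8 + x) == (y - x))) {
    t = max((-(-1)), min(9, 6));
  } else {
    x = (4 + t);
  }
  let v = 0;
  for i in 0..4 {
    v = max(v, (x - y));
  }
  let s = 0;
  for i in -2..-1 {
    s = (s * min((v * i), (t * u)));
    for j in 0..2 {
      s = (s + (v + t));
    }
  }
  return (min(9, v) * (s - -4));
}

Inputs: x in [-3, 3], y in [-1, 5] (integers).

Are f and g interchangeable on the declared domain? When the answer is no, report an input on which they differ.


Take x=-3, y=-1.
f: t becomes 3; next u becomes 7; next (((t * u) == abs(u)) || ((8 + x) == (y - x))) evaluates to false; next x becomes 7; next v becomes 0; next at i=0:; next v becomes 8; next at i=1:; next v becomes 8; next at i=2:; next v becomes 8; next at i=3:; next v becomes 8; next s becomes 0; next at i=-2:; next s becomes 0; next at j=0:; next s becomes 11; next at j=1:; next s becomes 22; next final value 208
g: t becomes 13; next u becomes 7; next (((t * u) == max(u, (-u))) || ((8 + x) == (y - x))) evaluates to false; next x becomes 17; next v becomes 0; next at i=0:; next v becomes 18; next at i=1:; next v becomes 18; next at i=2:; next v becomes 18; next at i=3:; next v becomes 18; next s becomes 0; next at i=-2:; next s becomes 0; next at j=0:; next s becomes 31; next at j=1:; next s becomes 62; next final value 594
208 vs 594 — the two versions disagree here.
verdict: not equivalent; witness: x=-3, y=-1


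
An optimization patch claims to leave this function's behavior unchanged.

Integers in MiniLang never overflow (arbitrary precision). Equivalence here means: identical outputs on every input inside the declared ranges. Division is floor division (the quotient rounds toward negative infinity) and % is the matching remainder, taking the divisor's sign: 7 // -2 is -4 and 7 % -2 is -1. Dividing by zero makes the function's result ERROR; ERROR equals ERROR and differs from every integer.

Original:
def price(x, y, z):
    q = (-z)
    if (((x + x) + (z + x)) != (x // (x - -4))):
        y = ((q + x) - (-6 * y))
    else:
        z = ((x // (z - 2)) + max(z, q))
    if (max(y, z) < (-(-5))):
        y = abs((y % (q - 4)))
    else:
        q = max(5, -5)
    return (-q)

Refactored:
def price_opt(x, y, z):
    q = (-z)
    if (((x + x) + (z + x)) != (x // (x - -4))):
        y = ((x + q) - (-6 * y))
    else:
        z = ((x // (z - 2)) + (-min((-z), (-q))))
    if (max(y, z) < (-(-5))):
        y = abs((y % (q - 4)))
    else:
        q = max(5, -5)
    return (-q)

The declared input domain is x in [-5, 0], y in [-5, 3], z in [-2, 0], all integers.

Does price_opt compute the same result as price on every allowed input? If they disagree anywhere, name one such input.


Behavior is preserved: although min/max/abs usage differs, the outputs never diverge.
Spot check at x=-5, y=-5, z=-2 — price: q := 2 | (((x + x) + (z + x)) != (x // (x - -4))): true | y := -33 | (max(y, z) < (-(-5))): true | y := 1 | result -2. price_opt: q := 2 | (((x + x) + (z + x)) != (x // (x - -4))): true | y := -33 | (max(y, z) < (-(-5))): true | y := 1 | result -2. Both give -2.
Sweeping the whole domain (162 inputs) finds no disagreement.
verdict: equivalent


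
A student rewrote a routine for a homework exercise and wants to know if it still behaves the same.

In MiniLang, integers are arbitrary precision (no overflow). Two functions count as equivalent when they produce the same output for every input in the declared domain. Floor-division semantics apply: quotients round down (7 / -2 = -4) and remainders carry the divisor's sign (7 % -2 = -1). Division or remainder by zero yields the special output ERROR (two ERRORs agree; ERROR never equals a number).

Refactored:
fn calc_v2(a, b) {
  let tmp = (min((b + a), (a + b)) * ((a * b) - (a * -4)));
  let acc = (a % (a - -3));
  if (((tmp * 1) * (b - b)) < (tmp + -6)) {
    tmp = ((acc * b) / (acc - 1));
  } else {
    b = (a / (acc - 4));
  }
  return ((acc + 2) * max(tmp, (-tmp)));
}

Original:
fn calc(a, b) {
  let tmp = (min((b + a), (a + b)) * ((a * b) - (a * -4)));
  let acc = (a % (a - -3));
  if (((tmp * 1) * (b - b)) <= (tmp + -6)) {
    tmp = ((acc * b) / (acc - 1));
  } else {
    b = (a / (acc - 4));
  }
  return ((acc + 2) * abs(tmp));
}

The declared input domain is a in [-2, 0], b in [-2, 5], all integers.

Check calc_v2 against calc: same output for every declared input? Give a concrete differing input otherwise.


On input a=-1, b=-2, calc returns ERROR while calc_v2 returns 18.
verdict: not equivalent; witness: a=-1, b=-2


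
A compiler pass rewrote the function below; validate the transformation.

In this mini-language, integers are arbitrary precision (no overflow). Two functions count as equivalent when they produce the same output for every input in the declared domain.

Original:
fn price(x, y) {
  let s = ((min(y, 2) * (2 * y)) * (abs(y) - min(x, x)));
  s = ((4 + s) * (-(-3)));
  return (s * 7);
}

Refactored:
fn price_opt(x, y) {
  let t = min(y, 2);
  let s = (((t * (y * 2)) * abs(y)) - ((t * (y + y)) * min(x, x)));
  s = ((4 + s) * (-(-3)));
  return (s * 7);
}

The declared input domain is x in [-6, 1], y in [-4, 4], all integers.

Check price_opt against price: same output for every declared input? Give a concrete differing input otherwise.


This is a faithful refactor — local variable names differ, plus arithmetic usage differs, plus statement counts differ, but the computed results match everywhere.
As a probe, take x=-1, y=1: price runs s := 4 | s := 24 | result 168; price_opt runs t := 1 | s := 4 | s := 24 | result 168; both end at 168.
Checked all 72 inputs in the declared domain: the outputs agree on every one.
verdict: equivalent


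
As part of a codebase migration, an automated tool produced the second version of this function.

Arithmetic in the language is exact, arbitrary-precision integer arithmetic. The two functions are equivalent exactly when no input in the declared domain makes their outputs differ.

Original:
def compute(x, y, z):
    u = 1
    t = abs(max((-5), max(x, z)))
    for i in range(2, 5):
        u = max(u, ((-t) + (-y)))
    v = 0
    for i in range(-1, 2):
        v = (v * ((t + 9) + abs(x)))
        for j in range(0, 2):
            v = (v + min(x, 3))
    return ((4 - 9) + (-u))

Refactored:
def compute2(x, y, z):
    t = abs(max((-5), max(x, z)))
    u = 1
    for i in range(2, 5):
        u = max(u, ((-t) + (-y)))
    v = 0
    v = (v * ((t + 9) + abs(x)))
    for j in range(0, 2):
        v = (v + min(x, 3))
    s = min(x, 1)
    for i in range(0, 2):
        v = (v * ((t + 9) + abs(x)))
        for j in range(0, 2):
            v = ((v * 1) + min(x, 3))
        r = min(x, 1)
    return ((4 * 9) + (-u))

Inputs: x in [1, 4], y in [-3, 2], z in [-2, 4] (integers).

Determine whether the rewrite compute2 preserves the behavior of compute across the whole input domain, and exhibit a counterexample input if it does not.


Evaluate both at x=1, y=-3, z=-2.
compute: u = 1; t = 1; [i=2]; u = 2; [i=3]; u = 2; [i=4]; u = 2; v = 0; [i=-1]; v = 0; [j=0]; v = 1; [j=1]; v = 2; [i=0]; v = 22; [j=0]; v = 23; [j=1]; v = 24; [i=1]; v = 264; [j=0]; v = 265; [j=1]; v = 266; return -7
compute2: t = 1; u = 1; [i=2]; u = 2; [i=3]; u = 2; [i=4]; u = 2; v = 0; v = 0; [j=0]; v = 1; [j=1]; v = 2; s = 1; [i=0]; v = 22; [j=0]; v = 23; [j=1]; v = 24; r = 1; [i=1]; v = 264; [j=0]; v = 265; [j=1]; v = 266; r = 1; return 34
-7 against 34: the behavior changed.
verdict: not equivalent; witness: x=1, y=-3, z=-2


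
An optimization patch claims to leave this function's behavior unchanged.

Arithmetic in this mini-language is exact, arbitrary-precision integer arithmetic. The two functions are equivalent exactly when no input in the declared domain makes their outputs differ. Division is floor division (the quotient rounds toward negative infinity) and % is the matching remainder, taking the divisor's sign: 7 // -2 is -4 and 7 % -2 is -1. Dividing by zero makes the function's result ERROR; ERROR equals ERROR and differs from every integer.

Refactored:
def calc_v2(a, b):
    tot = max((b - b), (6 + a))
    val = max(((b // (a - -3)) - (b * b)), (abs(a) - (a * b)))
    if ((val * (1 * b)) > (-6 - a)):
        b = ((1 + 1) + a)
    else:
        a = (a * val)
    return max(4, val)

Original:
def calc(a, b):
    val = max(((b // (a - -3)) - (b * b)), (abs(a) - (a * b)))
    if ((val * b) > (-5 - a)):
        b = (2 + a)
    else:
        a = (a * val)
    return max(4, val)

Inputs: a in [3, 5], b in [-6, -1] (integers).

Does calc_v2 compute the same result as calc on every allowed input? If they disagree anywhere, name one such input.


Equivalent. The one real change (`-5` became `-6`) has no effect anywhere in the declared ranges.
An exhaustive pass over the 18 declared inputs shows identical outputs.
As a probe, take a=4, b=-2: calc runs val=12, then ((val * b) > (-5 - a)) is false, then a=48, then returns 12; calc_v2 runs tot=10, then val=12, then ((val * (1 * b)) > (-6 - a)) is false, then a=48, then returns 12; both end at 12.
verdict: equivalent


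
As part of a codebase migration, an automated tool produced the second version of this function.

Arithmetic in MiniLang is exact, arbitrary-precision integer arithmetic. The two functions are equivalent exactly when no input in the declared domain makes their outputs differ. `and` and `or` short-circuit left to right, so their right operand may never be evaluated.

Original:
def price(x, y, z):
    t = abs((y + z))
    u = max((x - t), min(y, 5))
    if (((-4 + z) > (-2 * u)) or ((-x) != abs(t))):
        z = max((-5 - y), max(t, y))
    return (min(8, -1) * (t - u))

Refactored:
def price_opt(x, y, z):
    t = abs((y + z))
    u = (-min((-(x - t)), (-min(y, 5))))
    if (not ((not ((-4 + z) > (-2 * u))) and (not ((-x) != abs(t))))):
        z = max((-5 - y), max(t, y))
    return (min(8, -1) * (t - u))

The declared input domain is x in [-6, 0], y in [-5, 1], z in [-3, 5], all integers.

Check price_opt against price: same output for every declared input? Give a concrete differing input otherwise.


Changes here: min/max/abs usage differs; also boolean connective usage differs; the full 441-point sweep finds no disagreement.
verdict: equivalent


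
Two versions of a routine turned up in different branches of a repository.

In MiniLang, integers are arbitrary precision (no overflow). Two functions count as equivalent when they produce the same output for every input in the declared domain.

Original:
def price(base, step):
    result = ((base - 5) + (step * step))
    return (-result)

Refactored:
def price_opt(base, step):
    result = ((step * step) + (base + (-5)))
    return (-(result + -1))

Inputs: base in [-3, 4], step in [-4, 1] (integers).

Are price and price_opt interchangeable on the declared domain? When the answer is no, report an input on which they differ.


The rewrite breaks on base=-3, step=-4, where the results are -8 and -7.
price: result = 8; return -8
price_opt: result = 8; return -7
verdict: not equivalent; witness: base=-3, step=-4


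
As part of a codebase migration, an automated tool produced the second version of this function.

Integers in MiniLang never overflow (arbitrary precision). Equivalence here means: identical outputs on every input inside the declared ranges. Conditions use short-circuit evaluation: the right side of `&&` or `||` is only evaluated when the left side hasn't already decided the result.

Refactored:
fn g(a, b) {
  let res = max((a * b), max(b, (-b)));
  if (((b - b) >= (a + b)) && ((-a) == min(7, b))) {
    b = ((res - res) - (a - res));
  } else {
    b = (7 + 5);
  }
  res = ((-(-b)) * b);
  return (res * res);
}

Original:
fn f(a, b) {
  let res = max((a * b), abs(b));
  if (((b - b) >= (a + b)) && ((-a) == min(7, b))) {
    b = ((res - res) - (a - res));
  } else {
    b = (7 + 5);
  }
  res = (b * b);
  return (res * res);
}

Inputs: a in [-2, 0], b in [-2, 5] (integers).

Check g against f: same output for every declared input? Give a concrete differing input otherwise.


Behavior is preserved: although min/max/abs usage differs, the outputs never diverge.
Tracing a=-1, b=0: f: res=0, then (((b - b) >= (a + b)) && ((-a) == min(7, b))) is false, then b=12, then res=144, then returns 20736 | g: res=0, then (((b - b) >= (a + b)) && ((-a) == min(7, b))) is false, then b=12, then res=144, then returns 20736 — matching result 20736.
Sweeping the whole domain (24 inputs) finds no disagreement.
verdict: equivalent


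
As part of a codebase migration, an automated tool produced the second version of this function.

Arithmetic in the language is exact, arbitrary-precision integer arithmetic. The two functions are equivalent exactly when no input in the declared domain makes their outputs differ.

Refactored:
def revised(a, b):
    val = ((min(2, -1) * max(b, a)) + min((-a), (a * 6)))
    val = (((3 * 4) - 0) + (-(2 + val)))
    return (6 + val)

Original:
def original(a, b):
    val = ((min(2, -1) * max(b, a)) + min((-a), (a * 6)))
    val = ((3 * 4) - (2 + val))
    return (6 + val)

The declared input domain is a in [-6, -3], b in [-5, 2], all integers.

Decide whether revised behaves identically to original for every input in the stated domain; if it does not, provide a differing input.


The two versions differ — the changes include arithmetic usage differs; constant usage differs.
Spot check at a=-4, b=-1 — original: val = -23; val = 33; return 39. revised: val = -23; val = 33; return 39. Both give 39.
Every one of the 32 inputs gives matching results.
verdict: equivalent


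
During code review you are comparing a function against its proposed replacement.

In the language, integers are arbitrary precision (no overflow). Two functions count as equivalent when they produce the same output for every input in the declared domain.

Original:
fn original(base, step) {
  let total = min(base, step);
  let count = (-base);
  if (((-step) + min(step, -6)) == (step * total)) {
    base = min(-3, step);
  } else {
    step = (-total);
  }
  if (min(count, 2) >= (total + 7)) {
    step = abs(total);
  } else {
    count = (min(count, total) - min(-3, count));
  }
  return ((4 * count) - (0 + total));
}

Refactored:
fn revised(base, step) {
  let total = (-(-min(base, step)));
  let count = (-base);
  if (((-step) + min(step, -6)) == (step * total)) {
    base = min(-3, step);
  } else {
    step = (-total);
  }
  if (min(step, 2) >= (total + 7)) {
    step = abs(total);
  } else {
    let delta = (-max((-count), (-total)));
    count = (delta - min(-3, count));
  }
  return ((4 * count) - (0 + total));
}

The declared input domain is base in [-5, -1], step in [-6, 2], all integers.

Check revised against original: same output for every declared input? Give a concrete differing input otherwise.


Take base=-1, step=-5.
original: total=-5, then count=1, then (((-step) + min(step, -6)) == (step * total)) is false, then step=5, then (min(count, 2) >= (total + 7)) is false, then count=-2, then returns -3
revised: total=-5, then count=1, then (((-step) + min(step, -6)) == (step * total)) is false, then step=5, then (min(step, 2) >= (total + 7)) is true, then step=5, then returns 9
-3 and 9 differ, so these are not the same function on this domain.
verdict: not equivalent; witness: base=-1, step=-5


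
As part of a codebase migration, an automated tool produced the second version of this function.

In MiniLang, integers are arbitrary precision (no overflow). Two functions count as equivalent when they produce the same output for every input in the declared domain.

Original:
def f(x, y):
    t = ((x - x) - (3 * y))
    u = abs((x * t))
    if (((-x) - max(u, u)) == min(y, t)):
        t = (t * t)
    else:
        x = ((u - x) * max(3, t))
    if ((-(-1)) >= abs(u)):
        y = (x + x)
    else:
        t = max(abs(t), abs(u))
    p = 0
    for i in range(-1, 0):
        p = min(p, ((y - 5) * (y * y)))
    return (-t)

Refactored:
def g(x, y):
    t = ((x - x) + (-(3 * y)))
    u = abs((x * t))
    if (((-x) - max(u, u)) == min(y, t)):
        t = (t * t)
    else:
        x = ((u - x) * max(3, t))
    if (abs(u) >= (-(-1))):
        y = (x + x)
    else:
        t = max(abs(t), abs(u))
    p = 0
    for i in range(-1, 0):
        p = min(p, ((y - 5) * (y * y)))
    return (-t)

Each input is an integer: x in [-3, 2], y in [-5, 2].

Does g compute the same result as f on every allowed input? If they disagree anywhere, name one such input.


There is a counterexample at x=-3, y=-5: -45 on one side, -15 on the other.
f: t := 15 | u := 45 | (((-x) - max(u, u)) == min(y, t)): false | x := 720 | ((-(-1)) >= abs(u)): false | t := 45 | p := 0 | iter i=-1: | p := -250 | result -45
g: t := 15 | u := 45 | (((-x) - max(u, u)) == min(y, t)): false | x := 720 | (abs(u) >= (-(-1))): true | y := 1440 | p := 0 | iter i=-1: | p := 0 | result -15
verdict: not equivalent; witness: x=-3, y=-5


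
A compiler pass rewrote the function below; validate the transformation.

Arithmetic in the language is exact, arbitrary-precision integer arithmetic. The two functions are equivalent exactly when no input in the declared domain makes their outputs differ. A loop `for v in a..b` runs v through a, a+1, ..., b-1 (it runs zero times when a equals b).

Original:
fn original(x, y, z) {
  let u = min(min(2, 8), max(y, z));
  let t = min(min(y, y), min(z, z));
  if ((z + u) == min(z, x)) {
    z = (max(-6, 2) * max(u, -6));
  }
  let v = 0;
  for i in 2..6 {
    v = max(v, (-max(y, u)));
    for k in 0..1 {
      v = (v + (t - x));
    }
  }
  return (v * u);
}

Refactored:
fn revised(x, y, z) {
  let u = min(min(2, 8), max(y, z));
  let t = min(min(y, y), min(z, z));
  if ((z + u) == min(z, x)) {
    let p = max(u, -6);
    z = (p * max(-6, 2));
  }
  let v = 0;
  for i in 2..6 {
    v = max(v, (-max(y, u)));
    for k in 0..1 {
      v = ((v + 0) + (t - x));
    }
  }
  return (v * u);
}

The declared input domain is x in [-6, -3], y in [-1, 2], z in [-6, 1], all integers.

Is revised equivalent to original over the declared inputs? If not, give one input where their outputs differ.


Equivalent — the differences include arithmetic usage differs; also statement counts differ; also constant usage differs; also local variable names differ, yet no declared input distinguishes the two.
One worked example (x=-3, y=-1, z=-6) — original: u becomes -1; next t becomes -6; next ((z + u) == min(z, x)) evaluates to false; next v becomes 0; next at i=2:; next v becomes 1; next at k=0:; next v becomes -2; next at i=3:; next v becomes 1; next at k=0:; next v becomes -2; next at i=4:; next v becomes 1; next at k=0:; next v becomes -2; next at i=5:; next v becomes 1; next at k=0:; next v becomes -2; next final value 2; revised: u becomes -1; next t becomes -6; next ((z + u) == min(z, x)) evaluates to false; next v becomes 0; next at i=2:; next v becomes 1; next at k=0:; next v becomes -2; next at i=3:; next v becomes 1; next at k=0:; next v becomes -2; next at i=4:; next v becomes 1; next at k=0:; next v becomes -2; next at i=5:; next v becomes 1; next at k=0:; next v becomes -2; next final value 2; agreement on 2.
Sweeping the whole domain (128 inputs) finds no disagreement.
verdict: equivalent


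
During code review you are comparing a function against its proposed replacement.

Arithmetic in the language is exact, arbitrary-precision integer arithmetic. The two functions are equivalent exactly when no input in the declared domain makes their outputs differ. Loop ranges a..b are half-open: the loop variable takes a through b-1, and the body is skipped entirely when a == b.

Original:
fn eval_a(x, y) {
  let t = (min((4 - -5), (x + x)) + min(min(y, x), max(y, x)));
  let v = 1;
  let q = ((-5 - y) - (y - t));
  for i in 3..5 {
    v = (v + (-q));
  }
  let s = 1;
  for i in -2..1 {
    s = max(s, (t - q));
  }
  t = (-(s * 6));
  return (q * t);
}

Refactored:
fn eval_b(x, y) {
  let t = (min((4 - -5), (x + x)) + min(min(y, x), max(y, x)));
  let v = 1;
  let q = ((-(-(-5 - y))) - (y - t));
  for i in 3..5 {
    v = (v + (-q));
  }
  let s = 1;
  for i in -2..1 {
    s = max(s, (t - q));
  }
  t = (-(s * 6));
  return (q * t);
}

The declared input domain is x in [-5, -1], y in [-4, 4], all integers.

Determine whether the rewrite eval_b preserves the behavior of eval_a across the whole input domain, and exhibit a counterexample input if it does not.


Reading the diff, among the changes: same computation, different form.
Tracing x=-4, y=-2: eval_a: t = -12; v = 1; q = -13; [i=3]; v = 14; [i=4]; v = 27; s = 1; [i=-2]; s = 1; [i=-1]; s = 1; [i=0]; s = 1; t = -6; return 78 | eval_b: t = -12; v = 1; q = -13; [i=3]; v = 14; [i=4]; v = 27; s = 1; [i=-2]; s = 1; [i=-1]; s = 1; [i=0]; s = 1; t = -6; return 78 — matching result 78.
Sweeping the whole domain (45 inputs) finds no disagreement.
verdict: equivalent


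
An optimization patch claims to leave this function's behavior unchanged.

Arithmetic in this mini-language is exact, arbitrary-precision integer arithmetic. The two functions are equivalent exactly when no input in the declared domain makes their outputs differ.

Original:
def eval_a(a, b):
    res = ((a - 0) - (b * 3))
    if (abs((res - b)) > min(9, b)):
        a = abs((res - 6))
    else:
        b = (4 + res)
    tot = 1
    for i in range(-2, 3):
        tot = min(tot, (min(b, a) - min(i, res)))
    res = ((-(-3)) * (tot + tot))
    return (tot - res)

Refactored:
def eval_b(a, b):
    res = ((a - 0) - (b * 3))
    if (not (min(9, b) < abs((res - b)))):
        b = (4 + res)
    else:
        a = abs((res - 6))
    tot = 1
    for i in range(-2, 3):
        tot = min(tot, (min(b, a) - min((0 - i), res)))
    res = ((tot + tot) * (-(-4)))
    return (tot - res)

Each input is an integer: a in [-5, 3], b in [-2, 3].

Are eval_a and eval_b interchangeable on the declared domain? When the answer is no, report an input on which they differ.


The rewrite breaks on a=-5, b=-2, where the results are 15 and 21.
eval_a: res=1, then (abs((res - b)) > min(9, b)) is true, then a=5, then tot=1, then (i=-2), then tot=0, then (i=-1), then tot=-1, then (i=0), then tot=-2, then (i=1), then tot=-3, then (i=2), then tot=-3, then res=-18, then returns 15
eval_b: res=1, then (not (min(9, b) < abs((res - b)))) is false, then a=5, then tot=1, then (i=-2), then tot=-3, then (i=-1), then tot=-3, then (i=0), then tot=-3, then (i=1), then tot=-3, then (i=2), then tot=-3, then res=-24, then returns 21
verdict: not equivalent; witness: a=-5, b=-2


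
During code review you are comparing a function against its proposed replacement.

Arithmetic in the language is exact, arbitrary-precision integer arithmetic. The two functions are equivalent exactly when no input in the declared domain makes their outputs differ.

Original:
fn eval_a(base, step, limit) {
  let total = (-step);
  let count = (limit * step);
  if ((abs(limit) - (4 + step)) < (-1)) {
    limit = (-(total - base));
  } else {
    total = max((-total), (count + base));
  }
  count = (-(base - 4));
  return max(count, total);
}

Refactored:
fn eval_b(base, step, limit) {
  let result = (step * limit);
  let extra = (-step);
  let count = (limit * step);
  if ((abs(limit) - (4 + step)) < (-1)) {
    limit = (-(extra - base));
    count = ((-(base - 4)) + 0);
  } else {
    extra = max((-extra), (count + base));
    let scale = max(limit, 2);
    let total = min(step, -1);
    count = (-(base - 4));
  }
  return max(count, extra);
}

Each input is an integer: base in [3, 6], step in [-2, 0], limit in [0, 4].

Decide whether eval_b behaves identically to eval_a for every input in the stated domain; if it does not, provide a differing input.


Reading the diff, among the changes: min/max/abs usage differs; statement counts differ; local variable names differ; arithmetic usage differs; constant usage differs.
As a probe, take base=4, step=-1, limit=4: eval_a runs total = 1; count = -4; ((abs(limit) - (4 + step)) < (-1)) -> false; total = 0; count = 0; return 0; eval_b runs result = -4; extra = 1; count = -4; ((abs(limit) - (4 + step)) < (-1)) -> false; extra = 0; scale = 4; total = -1; count = 0; return 0; both end at 0.
Across all 60 domain points the two functions coincide.
verdict: equivalent


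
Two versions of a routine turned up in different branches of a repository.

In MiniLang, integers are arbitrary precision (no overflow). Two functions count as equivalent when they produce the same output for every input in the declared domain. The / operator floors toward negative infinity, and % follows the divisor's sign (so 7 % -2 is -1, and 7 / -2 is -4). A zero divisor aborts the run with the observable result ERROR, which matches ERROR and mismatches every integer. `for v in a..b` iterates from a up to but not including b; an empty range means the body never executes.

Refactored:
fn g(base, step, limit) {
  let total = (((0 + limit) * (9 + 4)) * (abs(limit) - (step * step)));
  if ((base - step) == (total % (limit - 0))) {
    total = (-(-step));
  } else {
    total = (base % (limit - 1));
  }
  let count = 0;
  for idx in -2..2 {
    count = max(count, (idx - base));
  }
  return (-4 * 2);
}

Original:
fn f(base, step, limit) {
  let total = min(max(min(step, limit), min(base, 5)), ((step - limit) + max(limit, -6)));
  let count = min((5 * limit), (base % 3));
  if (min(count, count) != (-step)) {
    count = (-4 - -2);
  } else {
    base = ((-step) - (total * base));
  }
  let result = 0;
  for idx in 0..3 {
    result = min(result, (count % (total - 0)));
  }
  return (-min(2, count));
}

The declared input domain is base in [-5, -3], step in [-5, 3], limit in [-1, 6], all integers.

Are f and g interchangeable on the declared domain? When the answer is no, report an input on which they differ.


base=-5, step=-5, limit=-1 yields 2 from f but -8 from g.
verdict: not equivalent; witness: base=-5, step=-5, limit=-1


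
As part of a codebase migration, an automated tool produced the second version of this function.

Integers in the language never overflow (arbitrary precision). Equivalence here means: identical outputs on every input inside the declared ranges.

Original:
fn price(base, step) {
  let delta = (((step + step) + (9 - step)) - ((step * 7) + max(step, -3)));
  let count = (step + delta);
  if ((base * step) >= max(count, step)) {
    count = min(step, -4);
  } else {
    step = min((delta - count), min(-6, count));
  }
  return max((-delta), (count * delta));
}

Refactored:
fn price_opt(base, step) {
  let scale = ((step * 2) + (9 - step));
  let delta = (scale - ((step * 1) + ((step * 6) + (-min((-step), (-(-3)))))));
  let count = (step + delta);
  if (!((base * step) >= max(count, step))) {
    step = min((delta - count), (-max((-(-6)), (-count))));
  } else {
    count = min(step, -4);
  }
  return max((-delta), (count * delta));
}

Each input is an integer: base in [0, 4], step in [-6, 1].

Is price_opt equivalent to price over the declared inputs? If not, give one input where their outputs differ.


Side by side, the visible changes include: statement counts differ; constant usage differs; arithmetic usage differs; local variable names differ; boolean connective usage differs.
One worked example (base=1, step=-4) — price: delta := 36 | count := 32 | ((base * step) >= max(count, step)): false | step := -6 | result 1152; price_opt: scale := 5 | delta := 36 | count := 32 | (!((base * step) >= max(count, step))): true | step := -6 | result 1152; agreement on 1152.
Checked all 40 inputs in the declared domain: the outputs agree on every one.
verdict: equivalent


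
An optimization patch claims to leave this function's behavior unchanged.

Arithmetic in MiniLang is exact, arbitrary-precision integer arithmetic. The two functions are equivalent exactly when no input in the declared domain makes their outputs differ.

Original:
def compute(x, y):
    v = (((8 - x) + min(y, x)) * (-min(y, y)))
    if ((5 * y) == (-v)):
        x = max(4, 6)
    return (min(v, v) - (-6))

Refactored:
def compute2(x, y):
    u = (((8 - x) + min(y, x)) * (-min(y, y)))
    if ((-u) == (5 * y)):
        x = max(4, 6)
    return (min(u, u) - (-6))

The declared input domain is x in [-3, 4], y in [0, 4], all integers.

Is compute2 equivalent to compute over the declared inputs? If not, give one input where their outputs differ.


Changes here: local variable names differ; the full 40-point sweep finds no disagreement.
verdict: equivalent


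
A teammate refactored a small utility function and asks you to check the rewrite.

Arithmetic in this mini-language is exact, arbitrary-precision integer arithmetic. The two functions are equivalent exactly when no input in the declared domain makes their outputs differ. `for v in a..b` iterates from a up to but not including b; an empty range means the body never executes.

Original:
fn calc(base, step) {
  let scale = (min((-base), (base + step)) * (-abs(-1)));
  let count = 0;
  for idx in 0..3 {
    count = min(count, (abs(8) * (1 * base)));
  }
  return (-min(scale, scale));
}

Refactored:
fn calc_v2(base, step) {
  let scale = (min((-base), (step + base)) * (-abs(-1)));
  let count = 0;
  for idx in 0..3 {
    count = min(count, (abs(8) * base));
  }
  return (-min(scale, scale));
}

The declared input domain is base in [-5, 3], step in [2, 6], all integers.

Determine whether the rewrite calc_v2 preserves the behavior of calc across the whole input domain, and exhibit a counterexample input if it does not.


Side by side, the visible changes include: arithmetic usage differs, constant usage differs.
As a probe, take base=-5, step=4: calc runs scale=1, then count=0, then (idx=0), then count=-40, then (idx=1), then count=-40, then (idx=2), then count=-40, then returns -1; calc_v2 runs scale=1, then count=0, then (idx=0), then count=-40, then (idx=1), then count=-40, then (idx=2), then count=-40, then returns -1; both end at -1.
An exhaustive pass over the 45 declared inputs shows identical outputs.
verdict: equivalent


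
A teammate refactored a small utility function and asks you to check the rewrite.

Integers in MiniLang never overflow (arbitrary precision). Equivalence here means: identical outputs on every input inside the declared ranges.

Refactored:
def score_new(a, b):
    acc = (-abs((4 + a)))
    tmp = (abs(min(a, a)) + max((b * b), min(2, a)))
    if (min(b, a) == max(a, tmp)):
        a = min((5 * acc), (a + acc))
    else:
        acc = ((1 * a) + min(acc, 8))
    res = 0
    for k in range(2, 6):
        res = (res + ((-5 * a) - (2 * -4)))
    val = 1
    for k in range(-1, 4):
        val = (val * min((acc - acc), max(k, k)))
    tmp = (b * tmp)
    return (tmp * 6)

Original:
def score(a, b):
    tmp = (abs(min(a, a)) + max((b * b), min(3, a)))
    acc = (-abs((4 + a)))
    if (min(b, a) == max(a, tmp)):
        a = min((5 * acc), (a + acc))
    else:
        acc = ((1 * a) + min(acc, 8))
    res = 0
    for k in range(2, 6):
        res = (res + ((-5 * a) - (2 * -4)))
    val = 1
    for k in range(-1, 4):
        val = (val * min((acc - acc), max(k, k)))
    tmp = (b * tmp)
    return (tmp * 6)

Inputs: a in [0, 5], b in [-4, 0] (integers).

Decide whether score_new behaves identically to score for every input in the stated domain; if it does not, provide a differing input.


Run the pair on a=3, b=-1.
score: tmp becomes 6; next acc becomes -7; next (min(b, a) == max(a, tmp)) evaluates to false; next acc becomes -4; next res becomes 0; next at k=2:; next res becomes -7; next at k=3:; next res becomes -14; next at k=4:; next res becomes -21; next at k=5:; next res becomes -28; next val becomes 1; next at k=-1:; next val becomes -1; next at k=0:; next val becomes 0; next at k=1:; next val becomes 0; next at k=2:; next val becomes 0; next at k=3:; next val becomes 0; next tmp becomes -6; next final value -36
score_new: acc becomes -7; next tmp becomes 5; next (min(b, a) == max(a, tmp)) evaluates to false; next acc becomes -4; next res becomes 0; next at k=2:; next res becomes -7; next at k=3:; next res becomes -14; next at k=4:; next res becomes -21; next at k=5:; next res becomes -28; next val becomes 1; next at k=-1:; next val becomes -1; next at k=0:; next val becomes 0; next at k=1:; next val becomes 0; next at k=2:; next val becomes 0; next at k=3:; next val becomes 0; next tmp becomes -5; next final value -30
-36 != -30, so the rewrite changes behavior.
verdict: not equivalent; witness: a=3, b=-1


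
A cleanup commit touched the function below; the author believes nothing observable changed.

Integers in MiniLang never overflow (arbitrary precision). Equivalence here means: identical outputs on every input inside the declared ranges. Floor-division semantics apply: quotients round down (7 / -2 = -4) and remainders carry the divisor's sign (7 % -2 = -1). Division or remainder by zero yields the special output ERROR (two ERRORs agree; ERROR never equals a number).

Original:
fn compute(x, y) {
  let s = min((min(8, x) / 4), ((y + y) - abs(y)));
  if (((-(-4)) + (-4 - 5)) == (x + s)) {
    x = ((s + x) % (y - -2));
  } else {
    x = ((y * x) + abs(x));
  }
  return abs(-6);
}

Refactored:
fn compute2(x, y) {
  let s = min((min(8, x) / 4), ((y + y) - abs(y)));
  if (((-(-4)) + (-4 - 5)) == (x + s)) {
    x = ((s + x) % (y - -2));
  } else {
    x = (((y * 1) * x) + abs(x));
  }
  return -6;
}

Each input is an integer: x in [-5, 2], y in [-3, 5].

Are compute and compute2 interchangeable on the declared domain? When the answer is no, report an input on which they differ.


On input x=-5, y=-3, compute returns 6 while compute2 returns -6.
verdict: not equivalent; witness: x=-5, y=-3


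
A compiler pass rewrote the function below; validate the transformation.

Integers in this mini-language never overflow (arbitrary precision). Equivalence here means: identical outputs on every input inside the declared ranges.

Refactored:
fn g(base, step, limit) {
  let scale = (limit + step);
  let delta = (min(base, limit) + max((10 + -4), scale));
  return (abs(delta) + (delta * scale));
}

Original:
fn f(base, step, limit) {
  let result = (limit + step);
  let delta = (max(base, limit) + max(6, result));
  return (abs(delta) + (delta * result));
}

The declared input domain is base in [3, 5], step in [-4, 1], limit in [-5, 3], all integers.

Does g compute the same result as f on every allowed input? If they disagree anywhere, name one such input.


These are not equivalent — on base=3, step=-4, limit=-5 the outputs split (-72 vs -8).
f: result becomes -9; next delta becomes 9; next final value -72
g: scale becomes -9; next delta becomes 1; next final value -8
verdict: not equivalent; witness: base=3, step=-4, limit=-5


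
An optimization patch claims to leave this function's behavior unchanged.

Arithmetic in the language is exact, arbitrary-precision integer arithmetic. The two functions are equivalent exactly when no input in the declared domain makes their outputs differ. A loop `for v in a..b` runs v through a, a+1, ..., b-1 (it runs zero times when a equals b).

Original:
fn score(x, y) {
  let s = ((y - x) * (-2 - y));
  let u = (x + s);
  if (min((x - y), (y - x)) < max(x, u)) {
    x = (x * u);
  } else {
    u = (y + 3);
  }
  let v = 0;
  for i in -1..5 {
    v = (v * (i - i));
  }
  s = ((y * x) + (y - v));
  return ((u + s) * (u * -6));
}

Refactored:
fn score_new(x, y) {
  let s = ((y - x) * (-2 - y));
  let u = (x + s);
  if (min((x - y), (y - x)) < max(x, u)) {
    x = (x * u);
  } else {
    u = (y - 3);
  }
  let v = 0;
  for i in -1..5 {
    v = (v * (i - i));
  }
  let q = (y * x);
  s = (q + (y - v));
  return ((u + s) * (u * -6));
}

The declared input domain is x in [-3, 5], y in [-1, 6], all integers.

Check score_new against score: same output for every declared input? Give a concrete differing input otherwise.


Not equivalent: x=-2, y=-1 separates them (-36 vs -72).
score: s=-1, then u=-3, then (min((x - y), (y - x)) < max(x, u)) is false, then u=2, then v=0, then (i=-1), then v=0, then (i=0), then v=0, then (i=1), then v=0, then (i=2), then v=0, then (i=3), then v=0, then (i=4), then v=0, then s=1, then returns -36
score_new: s=-1, then u=-3, then (min((x - y), (y - x)) < max(x, u)) is false, then u=-4, then v=0, then (i=-1), then v=0, then (i=0), then v=0, then (i=1), then v=0, then (i=2), then v=0, then (i=3), then v=0, then (i=4), then v=0, then q=2, then s=1, then returns -72
verdict: not equivalent; witness: x=-2, y=-1


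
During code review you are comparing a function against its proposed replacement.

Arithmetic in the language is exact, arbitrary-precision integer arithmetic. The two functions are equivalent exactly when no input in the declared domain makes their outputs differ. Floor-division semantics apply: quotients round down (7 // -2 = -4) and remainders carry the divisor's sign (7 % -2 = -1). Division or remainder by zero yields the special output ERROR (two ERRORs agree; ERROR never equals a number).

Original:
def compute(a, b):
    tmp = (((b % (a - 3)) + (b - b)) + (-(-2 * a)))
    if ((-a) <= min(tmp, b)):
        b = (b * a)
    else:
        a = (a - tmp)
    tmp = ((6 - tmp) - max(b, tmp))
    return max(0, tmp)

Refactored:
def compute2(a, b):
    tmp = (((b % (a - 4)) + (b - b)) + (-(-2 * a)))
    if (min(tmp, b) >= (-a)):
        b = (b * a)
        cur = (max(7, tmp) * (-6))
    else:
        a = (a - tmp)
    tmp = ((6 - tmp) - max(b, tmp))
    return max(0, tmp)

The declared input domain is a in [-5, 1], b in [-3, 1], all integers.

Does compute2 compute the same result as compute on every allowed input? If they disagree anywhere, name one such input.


Not equivalent: a=-5, b=1 separates them (22 vs 23).
compute: tmp becomes -17; next ((-a) <= min(tmp, b)) evaluates to false; next a becomes 12; next tmp becomes 22; next final value 22
compute2: tmp becomes -18; next (min(tmp, b) >= (-a)) evaluates to false; next a becomes 13; next tmp becomes 23; next final value 23
verdict: not equivalent; witness: a=-5, b=1
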